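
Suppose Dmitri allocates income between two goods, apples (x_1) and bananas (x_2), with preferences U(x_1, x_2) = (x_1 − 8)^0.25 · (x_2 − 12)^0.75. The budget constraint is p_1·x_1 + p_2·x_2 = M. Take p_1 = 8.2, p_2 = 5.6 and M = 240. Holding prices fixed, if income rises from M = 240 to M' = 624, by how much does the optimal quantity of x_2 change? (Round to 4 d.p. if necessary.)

After buying the subsistence bundle (8, 12), a share 0.25 of the remaining income goes to x_1: x_1* = 8 + 0.25·(M − 8p_1 − 12p_2)/p_1.
Discretionary income = 240 − 8·8.2 − 12·5.6 = 107.2; x_2* = 12 + 0.75·107.2/5.6 = 26.3571.
At M' = 624: x_2* = 77.7857. Change: 77.7857 − 26.3571 = 51.4286.

Δx_2* = 51.4286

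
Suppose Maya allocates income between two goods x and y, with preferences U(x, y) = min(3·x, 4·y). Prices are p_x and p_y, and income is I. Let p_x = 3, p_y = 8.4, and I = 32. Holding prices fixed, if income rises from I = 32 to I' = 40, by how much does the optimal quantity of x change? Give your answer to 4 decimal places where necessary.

With perfect complements, no substitution: consume in ratio x:y = 4:3.
Budget: p_x·x + p_y·(3/4)·x = I, so (4·p_x + 3·p_y)·x = 4·I.
Demand: x*(p_x,p_y,I) = 4·I/(4·p_x + 3·p_y), y* = 3·I/(4·p_x + 3·p_y).
Here 4·3 + 3·8.4 = 37.2, giving x* = 3.4409.
At I' = 40: x* = 4.3011. Change: 4.3011 − 3.4409 = 0.8602.

Δx* = 0.8602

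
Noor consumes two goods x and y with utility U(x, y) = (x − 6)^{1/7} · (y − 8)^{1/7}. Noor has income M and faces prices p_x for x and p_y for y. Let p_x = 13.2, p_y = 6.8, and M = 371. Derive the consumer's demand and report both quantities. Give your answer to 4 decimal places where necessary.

Let x' = x−6, y' = y−8. MRS = y'/x' = p_x/p_y.
After buying the subsistence bundle (6, 8), a share 0.5 of the remaining income goes to x: x* = 6 + 0.5·(M − 6p_x − 8p_y)/p_x.
Discretionary income = 371 − 6·13.2 − 8·6.8 = 237.4; x* = 6 + 0.5·237.4/13.2 = 14.9924; y* = 8 + 0.5·237.4/6.8 = 25.4559.

x* = 14.9924, y* = 25.4559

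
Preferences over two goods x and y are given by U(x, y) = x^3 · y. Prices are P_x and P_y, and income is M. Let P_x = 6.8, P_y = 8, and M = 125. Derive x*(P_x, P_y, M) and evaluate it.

x* = 13.7868

Tangency: MRS = 3·y/x = P_x/P_y.
So 3·P_y·y = P_x·x; combined with the budget, a share 0.75 of income goes to x.
Demand: x*(P_x,P_y,M) = 0.75·M/P_x and y* = 0.25·M/P_y.
At P_x=6.8, P_y=8, M=125: x* = 0.75·125/6.8 = 13.7868.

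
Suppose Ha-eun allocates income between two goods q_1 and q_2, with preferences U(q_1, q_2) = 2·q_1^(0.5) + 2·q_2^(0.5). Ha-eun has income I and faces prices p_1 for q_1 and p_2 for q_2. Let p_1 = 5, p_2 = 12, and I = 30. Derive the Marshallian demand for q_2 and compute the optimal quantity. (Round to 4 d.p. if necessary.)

q_2* = 0.7353

MU_q_1 ∝ 2·q_1^(-0.5), MU_q_2 ∝ 2·q_2^(-0.5), so MRS = (q_2/q_1)^(0.5) = p_1/p_2.
Solve for the ratio: q_2/q_1 = [p_1/p_2]^(2).
With the ratio pinned down, the budget gives q_1* = I/(p_1 + p_2·(q_2/q_1)) and q_2* = (q_2/q_1)·q_1*.
Numerically q_2/q_1 = 0.173611, so q_1* = 30/(5 + 12·0.173611) = 4.2353 and q_2* = 0.173611·4.2353 = 0.7353.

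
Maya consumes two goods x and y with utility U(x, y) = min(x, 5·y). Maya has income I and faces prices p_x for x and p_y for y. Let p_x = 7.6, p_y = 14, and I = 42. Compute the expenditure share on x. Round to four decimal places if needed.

With perfect complements, no substitution: consume in ratio x:y = 5:1.
Budget: p_x·x + p_y·(1/5)·x = I, so (5·p_x + p_y)·x = 5·I.
Demand: x*(p_x,p_y,I) = 5·I/(5·p_x + p_y), y* = I/(5·p_x + p_y).
Here 5·7.6 + 14 = 52, giving x* = 4.0385 and y* = 0.8077.
Expenditure on x: 7.6·4.0385 = 30.6923; share = 0.7308.

share on x = 0.7308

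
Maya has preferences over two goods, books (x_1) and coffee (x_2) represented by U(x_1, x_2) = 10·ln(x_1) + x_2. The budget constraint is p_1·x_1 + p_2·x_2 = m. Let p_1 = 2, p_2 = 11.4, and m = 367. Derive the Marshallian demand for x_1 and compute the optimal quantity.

So x_1*(p_1,p_2) = 10·p_2/p_1, independent of income; and x_2* = (m − 10·p_2)/p_2.
At the given prices: x_1* = 10·11.4/2 = 57.

x_1* = 57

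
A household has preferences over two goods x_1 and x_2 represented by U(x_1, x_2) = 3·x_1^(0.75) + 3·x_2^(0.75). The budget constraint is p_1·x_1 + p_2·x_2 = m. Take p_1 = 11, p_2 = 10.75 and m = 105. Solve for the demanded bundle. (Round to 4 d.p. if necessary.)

MU_x_1 ∝ 3·x_1^(-0.25), MU_x_2 ∝ 3·x_2^(-0.25), so MRS = (x_2/x_1)^(0.25) = p_1/p_2.
Solve for the ratio: x_2/x_1 = [p_1/p_2]^(4).
With the ratio pinned down, the budget gives x_1* = m/(p_1 + p_2·(x_2/x_1)) and x_2* = (x_2/x_1)·x_1*.
Numerically x_2/x_1 = 1.096319, so x_1* = 105/(11 + 10.75·1.096319) = 4.6082 and x_2* = 1.096319·4.6082 = 5.0521.

x_1* = 4.6082, x_2* = 5.0521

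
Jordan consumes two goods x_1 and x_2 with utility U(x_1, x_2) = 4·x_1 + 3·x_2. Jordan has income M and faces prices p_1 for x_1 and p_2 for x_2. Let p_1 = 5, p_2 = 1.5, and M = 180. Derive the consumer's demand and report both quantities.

Linear utility — the consumer picks whichever good has higher MU/price: 4/5 = 0.8 vs 3/1.5 = 2.
x_2 gives more utility per dollar, so spend all income on x_2: x_2* = M/p_2, x_1* = 0.
Numerically: x_1* = 0, x_2* = 120.

x_1* = 0, x_2* = 120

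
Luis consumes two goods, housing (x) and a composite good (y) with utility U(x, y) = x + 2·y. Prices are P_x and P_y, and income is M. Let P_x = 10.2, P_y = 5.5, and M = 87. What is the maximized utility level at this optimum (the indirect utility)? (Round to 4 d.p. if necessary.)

Perfect substitutes: compare marginal utility per dollar. 1/P_x vs 2/P_y → 0.098 vs 0.3636.
y gives more utility per dollar, so spend all income on y: y* = M/P_y, x* = 0.
Numerically: x* = 0, y* = 15.8182.
Utility at the optimum: U(0, 15.8182) = 31.6364.

V = 31.6364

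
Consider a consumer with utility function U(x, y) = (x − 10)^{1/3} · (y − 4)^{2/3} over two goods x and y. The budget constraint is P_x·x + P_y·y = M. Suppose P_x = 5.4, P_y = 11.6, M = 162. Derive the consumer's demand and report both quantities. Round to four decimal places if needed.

This is Cobb-Douglas in (x−10, y−4): tangency gives 1/3·P_y·(y−4) = 2/3·P_x·(x−10).
After buying the subsistence bundle (10, 4), a share 1/3 of the remaining income goes to x: x* = 10 + 1/3·(M − 10P_x − 4P_y)/P_x.
Discretionary income = 162 − 10·5.4 − 4·11.6 = 61.6; x* = 10 + 1/3·61.6/5.4 = 13.8025; y* = 4 + 2/3·61.6/11.6 = 7.5402.

x* = 13.8025, y* = 7.5402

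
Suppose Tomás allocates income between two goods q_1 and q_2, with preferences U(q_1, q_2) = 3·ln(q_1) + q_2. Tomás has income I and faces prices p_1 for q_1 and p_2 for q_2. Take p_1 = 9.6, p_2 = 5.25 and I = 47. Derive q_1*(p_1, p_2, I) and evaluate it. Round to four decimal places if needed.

MU_q_1 = 3/q_1, MU_q_2 = 1. Tangency: 3/q_1 = p_1/p_2.
So q_1*(p_1,p_2) = 3·p_2/p_1, independent of income; and q_2* = (I − 3·p_2)/p_2.
At the given prices: q_1* = 3·5.25/9.6 = 1.6406.

q_1* = 1.6406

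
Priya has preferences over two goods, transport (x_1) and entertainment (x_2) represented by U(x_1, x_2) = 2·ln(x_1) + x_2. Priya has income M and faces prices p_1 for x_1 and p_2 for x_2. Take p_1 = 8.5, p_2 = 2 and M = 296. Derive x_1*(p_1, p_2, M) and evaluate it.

MU_x_1 = 2/x_1, MU_x_2 = 1. Tangency: 2/x_1 = p_1/p_2.
So x_1*(p_1,p_2) = 2·p_2/p_1, independent of income; and x_2* = (M − 2·p_2)/p_2.
At the given prices: x_1* = 2·2/8.5 = 0.4706.

x_1* = 0.4706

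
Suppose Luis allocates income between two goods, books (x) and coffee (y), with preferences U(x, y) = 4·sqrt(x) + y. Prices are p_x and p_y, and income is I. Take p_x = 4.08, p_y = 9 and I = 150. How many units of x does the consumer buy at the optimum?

x* = 19.4637

Set MRS = p_x/p_y: 2·x^(−1/2) = p_x/p_y.
Solve: √x = 2·p_y/p_x, so x*(p_x,p_y) = (2·p_y/p_x)², and y* = (I − p_x·x*)/p_y.
Plugging in: x* = (2·9/4.08)² = 19.4637.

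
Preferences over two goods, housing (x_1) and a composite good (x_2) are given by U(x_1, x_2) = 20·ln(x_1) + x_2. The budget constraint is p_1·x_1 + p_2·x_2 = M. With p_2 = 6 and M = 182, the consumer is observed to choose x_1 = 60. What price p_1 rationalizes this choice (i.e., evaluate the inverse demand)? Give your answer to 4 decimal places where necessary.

p_1 = 2

MU_x_1 = 20/x_1, MU_x_2 = 1. Tangency: 20/x_1 = p_1/p_2.
So x_1*(p_1,p_2) = 20·p_2/p_1, independent of income; and x_2* = (M − 20·p_2)/p_2.
Set x_1* = 60 in the demand function and solve for p_1: p_1 = 2.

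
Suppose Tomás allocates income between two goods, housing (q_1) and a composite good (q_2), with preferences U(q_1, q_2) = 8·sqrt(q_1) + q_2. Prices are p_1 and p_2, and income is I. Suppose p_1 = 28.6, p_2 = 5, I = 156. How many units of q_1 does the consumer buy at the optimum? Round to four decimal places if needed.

q_1* = 0.489

Utility is quasi-linear in q_2; the FOC for q_1 is 4/√q_1 = p_1/p_2.
Thus q_1* = (4·p_2/p_1)² — independent of I — with the rest of income spent on q_2.
Plugging in: q_1* = (4·5/28.6)² = 0.489.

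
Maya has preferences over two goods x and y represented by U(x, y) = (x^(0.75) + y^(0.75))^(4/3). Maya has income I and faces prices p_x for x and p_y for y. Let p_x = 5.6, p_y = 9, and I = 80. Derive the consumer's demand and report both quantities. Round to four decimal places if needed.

x* = 11.5124, y* = 1.7256

MRS = MU_x/MU_y = (y/x)^(0.25). Set equal to p_x/p_y.
Hence y/x = (p_x/p_y)^(1/(0.25)), i.e. raised to the 4 power.
With the ratio pinned down, the budget gives x* = I/(p_x + p_y·(y/x)) and y* = (y/x)·x*.
Numerically y/x = 0.149893, so x* = 80/(5.6 + 9·0.149893) = 11.5124 and y* = 0.149893·11.5124 = 1.7256.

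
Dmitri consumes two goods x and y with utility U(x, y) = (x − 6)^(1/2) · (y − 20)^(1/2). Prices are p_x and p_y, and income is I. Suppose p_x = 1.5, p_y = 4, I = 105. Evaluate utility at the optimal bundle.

V = 3.266

Discretionary income = 105 − 6·1.5 − 20·4 = 16; x* = 6 + 0.5·16/1.5 = 11.3333; y* = 20 + 0.5·16/4 = 22.
Utility at the optimum: U(11.3333, 22) = 3.266.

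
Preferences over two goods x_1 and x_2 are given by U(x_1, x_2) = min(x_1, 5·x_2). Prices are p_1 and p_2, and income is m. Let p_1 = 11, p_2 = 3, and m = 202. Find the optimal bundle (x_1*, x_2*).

x_1* = 17.4138, x_2* = 3.4828

Leontief preferences: the optimum is at the kink where x_1/5 = x_2/1, i.e. x_2 = (1/5)·x_1.
Budget: p_1·x_1 + p_2·(1/5)·x_1 = m, so (5·p_1 + p_2)·x_1 = 5·m.
Demand: x_1*(p_1,p_2,m) = 5·m/(5·p_1 + p_2), x_2* = m/(5·p_1 + p_2).
Here 5·11 + 3 = 58, giving x_1* = 17.4138 and x_2* = 3.4828.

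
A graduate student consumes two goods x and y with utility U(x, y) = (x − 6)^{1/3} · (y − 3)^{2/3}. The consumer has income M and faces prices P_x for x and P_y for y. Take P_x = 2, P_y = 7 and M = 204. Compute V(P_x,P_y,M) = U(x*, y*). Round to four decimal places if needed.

V = 19.6254

Let x' = x−6, y' = y−3. MRS = (1/2)·y'/x' = P_x/P_y.
After buying the subsistence bundle (6, 3), a share 1/3 of the remaining income goes to x: x* = 6 + 1/3·(M − 6P_x − 3P_y)/P_x.
Discretionary income = 204 − 6·2 − 3·7 = 171; x* = 6 + 1/3·171/2 = 34.5; y* = 3 + 2/3·171/7 = 19.2857.
Utility at the optimum: U(34.5, 19.2857) = 19.6254.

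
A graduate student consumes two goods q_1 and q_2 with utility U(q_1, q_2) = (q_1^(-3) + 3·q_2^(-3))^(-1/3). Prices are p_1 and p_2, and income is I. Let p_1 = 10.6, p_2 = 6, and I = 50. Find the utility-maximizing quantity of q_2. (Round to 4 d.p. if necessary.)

q_2* = 3.8503

Substitute q_2 = (q_2/q_1)·q_1 into the budget: q_1* = I/(p_1 + p_2·(q_2/q_1)).
Numerically q_2/q_1 = 1.517291, so q_1* = 50/(10.6 + 6·1.517291) = 2.5376 and q_2* = 1.517291·2.5376 = 3.8503.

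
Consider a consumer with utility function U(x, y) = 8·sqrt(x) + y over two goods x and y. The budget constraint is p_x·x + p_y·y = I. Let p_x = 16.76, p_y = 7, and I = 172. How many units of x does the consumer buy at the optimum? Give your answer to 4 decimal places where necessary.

Thus x* = (4·p_y/p_x)² — independent of I — with the rest of income spent on y.
Plugging in: x* = (4·7/16.76)² = 2.7911.

x* = 2.7911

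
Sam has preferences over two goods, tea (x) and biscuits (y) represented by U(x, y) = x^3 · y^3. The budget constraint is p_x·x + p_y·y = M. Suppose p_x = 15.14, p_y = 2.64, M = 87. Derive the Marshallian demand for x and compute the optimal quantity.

x* = 2.8732

Demand: x*(p_x,p_y,M) = 0.5·M/p_x and y* = 0.5·M/p_y.
At p_x=15.14, p_y=2.64, M=87: x* = 0.5·87/15.14 = 2.8732.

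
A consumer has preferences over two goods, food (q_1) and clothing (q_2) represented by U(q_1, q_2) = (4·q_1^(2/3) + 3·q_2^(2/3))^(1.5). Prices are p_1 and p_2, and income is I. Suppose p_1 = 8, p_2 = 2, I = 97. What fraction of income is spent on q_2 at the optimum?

share on q_2 = 0.871

From the CES first-order condition, (4/3)·(q_2/q_1)^(1/3) = p_1/p_2.
Hence q_2/q_1 = ((3/4)·p_1/p_2)^(1/(1/3)), i.e. raised to the 3 power.
With the ratio pinned down, the budget gives q_1* = I/(p_1 + p_2·(q_2/q_1)) and q_2* = (q_2/q_1)·q_1*.
Numerically q_2/q_1 = 27, so q_1* = 97/(8 + 2·27) = 1.5645 and q_2* = 27·1.5645 = 42.2419.
Expenditure on q_2: 2·42.2419 = 84.4839; share = 0.871.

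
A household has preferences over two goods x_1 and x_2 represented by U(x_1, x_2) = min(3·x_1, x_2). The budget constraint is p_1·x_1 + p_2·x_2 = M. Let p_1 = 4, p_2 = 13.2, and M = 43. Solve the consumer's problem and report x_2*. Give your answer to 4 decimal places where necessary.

With perfect complements, no substitution: consume in ratio x_1:x_2 = 1:3.
Budget: p_1·x_1 + p_2·3·x_1 = M, so (p_1 + 3·p_2)·x_1 = M.
Demand: x_1*(p_1,p_2,M) = M/(p_1 + 3·p_2), x_2* = 3·M/(p_1 + 3·p_2).
Here 4 + 3·13.2 = 43.6, giving x_2* = 2.9587.

x_2* = 2.9587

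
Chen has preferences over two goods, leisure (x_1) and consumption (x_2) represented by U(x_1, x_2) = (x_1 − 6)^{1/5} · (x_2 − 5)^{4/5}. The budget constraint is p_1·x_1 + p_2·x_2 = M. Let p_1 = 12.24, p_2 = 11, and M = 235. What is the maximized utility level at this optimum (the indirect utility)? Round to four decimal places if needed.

V = 5.7491

MRS = (1/4)·(x_2−5)/(x_1−6). Tangency with p_1/p_2 gives x_2−5 = 4·(p_1/p_2)·(x_1−6).
After buying the subsistence bundle (6, 5), a share 0.2 of the remaining income goes to x_1: x_1* = 6 + 0.2·(M − 6p_1 − 5p_2)/p_1.
Discretionary income = 235 − 6·12.24 − 5·11 = 106.56; x_1* = 6 + 0.2·106.56/12.24 = 7.7412; x_2* = 5 + 0.8·106.56/11 = 12.7498.
Utility at the optimum: U(7.7412, 12.7498) = 5.7491.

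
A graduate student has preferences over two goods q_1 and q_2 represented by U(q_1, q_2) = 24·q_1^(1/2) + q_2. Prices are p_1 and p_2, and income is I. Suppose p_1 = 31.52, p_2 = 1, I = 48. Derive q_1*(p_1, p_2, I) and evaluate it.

Utility is quasi-linear in q_2; the FOC for q_1 is 12/√q_1 = p_1/p_2.
Thus q_1* = (12·p_2/p_1)² — independent of I — with the rest of income spent on q_2.
Plugging in: q_1* = (12·1/31.52)² = 0.1449.

q_1* = 0.1449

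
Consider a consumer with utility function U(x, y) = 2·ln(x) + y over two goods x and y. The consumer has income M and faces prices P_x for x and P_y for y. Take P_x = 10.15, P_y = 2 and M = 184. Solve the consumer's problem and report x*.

Set MRS = P_x/P_y: (2/x)/1 = P_x/P_y.
So x*(P_x,P_y) = 2·P_y/P_x, independent of income; and y* = (M − 2·P_y)/P_y.
At the given prices: x* = 2·2/10.15 = 0.3941.

x* = 0.3941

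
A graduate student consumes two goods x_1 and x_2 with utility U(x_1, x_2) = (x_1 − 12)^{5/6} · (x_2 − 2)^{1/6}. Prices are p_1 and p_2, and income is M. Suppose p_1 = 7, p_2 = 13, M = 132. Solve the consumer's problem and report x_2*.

Let x_1' = x_1−12, x_2' = x_2−2. MRS = 5·x_2'/x_1' = p_1/p_2.
Substituting into the budget: x_1* = 12 + 5/6·(M − 12·p_1 − 2·p_2)/p_1, and x_2* = 2 + 1/6·(…)/p_2.
Discretionary income = 132 − 12·7 − 2·13 = 22; x_2* = 2 + 1/6·22/13 = 2.2821.

x_2* = 2.2821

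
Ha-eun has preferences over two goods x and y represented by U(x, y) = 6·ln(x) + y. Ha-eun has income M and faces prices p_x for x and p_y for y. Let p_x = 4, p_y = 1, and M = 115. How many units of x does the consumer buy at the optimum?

Set MRS = p_x/p_y: (6/x)/1 = p_x/p_y.
So x*(p_x,p_y) = 6·p_y/p_x, independent of income; and y* = (M − 6·p_y)/p_y.
At the given prices: x* = 6·1/4 = 1.5.

x* = 1.5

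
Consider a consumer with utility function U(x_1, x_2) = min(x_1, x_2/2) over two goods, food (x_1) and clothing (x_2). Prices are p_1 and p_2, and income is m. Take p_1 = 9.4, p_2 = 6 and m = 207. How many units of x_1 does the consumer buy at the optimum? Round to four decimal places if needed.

With perfect complements, no substitution: consume in ratio x_1:x_2 = 1:2.
Budget: p_1·x_1 + p_2·2·x_1 = m, so (p_1 + 2·p_2)·x_1 = m.
Demand: x_1*(p_1,p_2,m) = m/(p_1 + 2·p_2), x_2* = 2·m/(p_1 + 2·p_2).
Here 9.4 + 2·6 = 21.4, giving x_1* = 9.6729.

x_1* = 9.6729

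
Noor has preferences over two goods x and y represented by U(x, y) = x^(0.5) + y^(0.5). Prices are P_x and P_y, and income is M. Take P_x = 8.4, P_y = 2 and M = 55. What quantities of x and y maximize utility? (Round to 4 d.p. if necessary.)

x* = 1.2592, y* = 22.2115

MU_x ∝ x^(-0.5), MU_y ∝ y^(-0.5), so MRS = (y/x)^(0.5) = P_x/P_y.
Solve for the ratio: y/x = [P_x/P_y]^(2).
Substitute y = (y/x)·x into the budget: x* = M/(P_x + P_y·(y/x)).
Numerically y/x = 17.64, so x* = 55/(8.4 + 2·17.64) = 1.2592 and y* = 17.64·1.2592 = 22.2115.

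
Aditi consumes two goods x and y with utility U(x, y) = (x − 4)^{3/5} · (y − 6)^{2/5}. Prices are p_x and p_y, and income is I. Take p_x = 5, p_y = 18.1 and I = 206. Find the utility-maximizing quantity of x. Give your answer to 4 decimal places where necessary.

This is Cobb-Douglas in (x−4, y−6): tangency gives 0.6·p_y·(y−6) = 0.4·p_x·(x−4).
After buying the subsistence bundle (4, 6), a share 0.6 of the remaining income goes to x: x* = 4 + 0.6·(I − 4p_x − 6p_y)/p_x.
Discretionary income = 206 − 4·5 − 6·18.1 = 77.4; x* = 4 + 0.6·77.4/5 = 13.288.

x* = 13.288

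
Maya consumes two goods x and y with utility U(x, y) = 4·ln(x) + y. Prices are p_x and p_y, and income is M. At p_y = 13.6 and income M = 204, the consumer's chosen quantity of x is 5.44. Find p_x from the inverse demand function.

MU_x = 4/x, MU_y = 1. Tangency: 4/x = p_x/p_y.
So x*(p_x,p_y) = 4·p_y/p_x, independent of income; and y* = (M − 4·p_y)/p_y.
Set x* = 5.44 in the demand function and solve for p_x: p_x = 10.

p_x = 10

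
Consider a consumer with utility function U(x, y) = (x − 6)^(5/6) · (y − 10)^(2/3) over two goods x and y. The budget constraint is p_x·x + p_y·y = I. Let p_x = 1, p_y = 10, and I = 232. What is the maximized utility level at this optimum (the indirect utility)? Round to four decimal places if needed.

Let x' = x−6, y' = y−10. MRS = (5/4)·y'/x' = p_x/p_y.
After buying the subsistence bundle (6, 10), a share 5/9 of the remaining income goes to x: x* = 6 + 5/9·(I − 6p_x − 10p_y)/p_x.
Discretionary income = 232 − 6·1 − 10·10 = 126; x* = 6 + 5/9·126/1 = 76; y* = 10 + 4/9·126/10 = 15.6.
Utility at the optimum: U(76, 15.6) = 108.7361.

V = 108.7361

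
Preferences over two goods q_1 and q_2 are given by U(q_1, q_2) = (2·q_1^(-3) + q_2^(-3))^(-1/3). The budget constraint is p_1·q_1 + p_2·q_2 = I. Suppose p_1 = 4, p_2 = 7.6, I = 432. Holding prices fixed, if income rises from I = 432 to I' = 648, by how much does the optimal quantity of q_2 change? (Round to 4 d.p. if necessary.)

From the CES first-order condition, 2·(q_2/q_1)^(4) = p_1/p_2.
Solve for the ratio: q_2/q_1 = [(1/2)·p_1/p_2]^(0.25).
Substitute q_2 = (q_2/q_1)·q_1 into the budget: q_1* = I/(p_1 + p_2·(q_2/q_1)).
Numerically q_2/q_1 = 0.716233, so q_1* = 432/(4 + 7.6·0.716233) = 45.7464 and q_2* = 0.716233·45.7464 = 32.7651.
At I' = 648: q_2* = 49.1476. Change: 49.1476 − 32.7651 = 16.3825.

Δq_2* = 16.3825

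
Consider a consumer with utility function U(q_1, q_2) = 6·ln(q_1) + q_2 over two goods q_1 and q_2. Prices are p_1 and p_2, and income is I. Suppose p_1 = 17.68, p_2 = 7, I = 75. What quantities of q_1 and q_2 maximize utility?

So q_1*(p_1,p_2) = 6·p_2/p_1, independent of income; and q_2* = (I − 6·p_2)/p_2.
At the given prices: q_1* = 6·7/17.68 = 2.3756, and q_2* = 4.7143.

q_1* = 2.3756, q_2* = 4.7143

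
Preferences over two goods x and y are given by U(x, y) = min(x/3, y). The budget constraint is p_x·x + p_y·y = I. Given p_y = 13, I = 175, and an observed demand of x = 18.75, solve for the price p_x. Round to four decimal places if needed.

p_x = 5

Leontief preferences: the optimum is at the kink where x/3 = y/1, i.e. y = (1/3)·x.
Budget: p_x·x + p_y·(1/3)·x = I, so (3·p_x + p_y)·x = 3·I.
Demand: x*(p_x,p_y,I) = 3·I/(3·p_x + p_y), y* = I/(3·p_x + p_y).
Set x* = 18.75 in the demand function and solve for p_x: p_x = 5.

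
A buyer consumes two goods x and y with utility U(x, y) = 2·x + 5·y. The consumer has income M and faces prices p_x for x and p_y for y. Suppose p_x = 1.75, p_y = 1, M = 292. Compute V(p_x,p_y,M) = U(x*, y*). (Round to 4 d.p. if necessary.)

V = 1460

Linear utility — the consumer picks whichever good has higher MU/price: 2/1.75 = 1.1429 vs 5/1 = 5.
y gives more utility per dollar, so spend all income on y: y* = M/p_y, x* = 0.
Numerically: x* = 0, y* = 292.
Utility at the optimum: U(0, 292) = 1460.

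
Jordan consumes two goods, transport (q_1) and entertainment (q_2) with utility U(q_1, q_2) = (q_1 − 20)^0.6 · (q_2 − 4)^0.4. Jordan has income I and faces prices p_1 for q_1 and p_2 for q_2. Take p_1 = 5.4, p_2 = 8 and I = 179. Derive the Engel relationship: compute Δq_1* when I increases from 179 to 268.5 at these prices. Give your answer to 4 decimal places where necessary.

Let q_1' = q_1−20, q_2' = q_2−4. MRS = (3/2)·q_2'/q_1' = p_1/p_2.
After buying the subsistence bundle (20, 4), a share 0.6 of the remaining income goes to q_1: q_1* = 20 + 0.6·(I − 20p_1 − 4p_2)/p_1.
Discretionary income = 179 − 20·5.4 − 4·8 = 39; q_1* = 20 + 0.6·39/5.4 = 24.3333.
At I' = 268.5: q_1* = 34.2778. Change: 34.2778 − 24.3333 = 9.9444.

Δq_1* = 9.9444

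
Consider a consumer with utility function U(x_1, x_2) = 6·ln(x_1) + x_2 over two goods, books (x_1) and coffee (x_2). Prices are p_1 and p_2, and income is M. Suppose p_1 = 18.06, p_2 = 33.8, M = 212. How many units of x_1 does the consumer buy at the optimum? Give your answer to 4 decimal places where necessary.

x_1* = 11.2292

Set MRS = p_1/p_2: (6/x_1)/1 = p_1/p_2.
So x_1*(p_1,p_2) = 6·p_2/p_1, independent of income; and x_2* = (M − 6·p_2)/p_2.
At the given prices: x_1* = 6·33.8/18.06 = 11.2292.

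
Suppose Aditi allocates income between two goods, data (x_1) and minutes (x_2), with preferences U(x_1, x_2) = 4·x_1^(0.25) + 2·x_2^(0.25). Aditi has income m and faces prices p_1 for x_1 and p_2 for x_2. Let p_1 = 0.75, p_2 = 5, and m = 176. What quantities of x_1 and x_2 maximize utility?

x_1* = 193.8019, x_2* = 6.1297

Substitute x_2 = (x_2/x_1)·x_1 into the budget: x_1* = m/(p_1 + p_2·(x_2/x_1)).
Numerically x_2/x_1 = 0.031629, so x_1* = 176/(0.75 + 5·0.031629) = 193.8019 and x_2* = 0.031629·193.8019 = 6.1297.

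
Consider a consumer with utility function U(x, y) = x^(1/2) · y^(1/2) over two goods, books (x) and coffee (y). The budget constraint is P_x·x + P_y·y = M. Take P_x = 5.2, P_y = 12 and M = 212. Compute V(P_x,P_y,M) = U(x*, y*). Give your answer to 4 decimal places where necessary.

V = 13.4188

MU_x/MU_y = (0.5·y)/(0.5·x); tangency sets this equal to P_x/P_y.
So 0.5·P_y·y = 0.5·P_x·x; combined with the budget, a share 0.5 of income goes to x.
Demand: x*(P_x,P_y,M) = 0.5·M/P_x and y* = 0.5·M/P_y.
At P_x=5.2, P_y=12, M=212: x* = 0.5·212/5.2 = 20.3846, y* = 8.8333.
Utility at the optimum: U(20.3846, 8.8333) = 13.4188.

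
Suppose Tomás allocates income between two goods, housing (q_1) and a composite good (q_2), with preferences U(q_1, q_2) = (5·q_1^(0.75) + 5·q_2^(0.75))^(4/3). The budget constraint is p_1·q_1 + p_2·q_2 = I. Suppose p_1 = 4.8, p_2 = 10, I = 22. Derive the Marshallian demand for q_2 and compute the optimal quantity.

MRS = MU_q_1/MU_q_2 = (q_2/q_1)^(0.25). Set equal to p_1/p_2.
Solve for the ratio: q_2/q_1 = [p_1/p_2]^(4).
Substitute q_2 = (q_2/q_1)·q_1 into the budget: q_1* = I/(p_1 + p_2·(q_2/q_1)).
Numerically q_2/q_1 = 0.053084, so q_1* = 22/(4.8 + 10·0.053084) = 4.1269 and q_2* = 0.053084·4.1269 = 0.2191.

q_2* = 0.2191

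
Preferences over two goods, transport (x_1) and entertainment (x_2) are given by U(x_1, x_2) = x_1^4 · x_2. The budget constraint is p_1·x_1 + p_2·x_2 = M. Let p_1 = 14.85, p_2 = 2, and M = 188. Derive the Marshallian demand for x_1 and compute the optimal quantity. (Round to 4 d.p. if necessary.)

x_1* = 10.1279

MU_x_1/MU_x_2 = (4·x_2)/(x_1); tangency sets this equal to p_1/p_2.
Rearranging, p_2·x_2 = (1/4)·p_1·x_1. Substituting into the budget gives p_1·x_1·(1 + (1/4)) = M.
Demand: x_1*(p_1,p_2,M) = 0.8·M/p_1 and x_2* = 0.2·M/p_2.
At p_1=14.85, p_2=2, M=188: x_1* = 0.8·188/14.85 = 10.1279.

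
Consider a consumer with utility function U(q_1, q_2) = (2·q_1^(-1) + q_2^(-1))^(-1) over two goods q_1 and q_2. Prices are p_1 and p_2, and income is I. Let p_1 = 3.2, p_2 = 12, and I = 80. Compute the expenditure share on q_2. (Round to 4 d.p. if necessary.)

Numerically q_2/q_1 = 0.365148, so q_1* = 80/(3.2 + 12·0.365148) = 10.5516 and q_2* = 0.365148·10.5516 = 3.8529.
Expenditure on q_2: 12·3.8529 = 46.2348; share = 0.5779.

share on q_2 = 0.5779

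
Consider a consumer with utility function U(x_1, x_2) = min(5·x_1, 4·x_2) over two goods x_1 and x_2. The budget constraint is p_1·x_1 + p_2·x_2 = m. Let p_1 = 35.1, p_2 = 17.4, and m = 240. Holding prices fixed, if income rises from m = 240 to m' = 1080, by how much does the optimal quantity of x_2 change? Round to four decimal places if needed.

With perfect complements, no substitution: consume in ratio x_1:x_2 = 4:5.
Budget: p_1·x_1 + p_2·(5/4)·x_1 = m, so (4·p_1 + 5·p_2)·x_1 = 4·m.
Demand: x_1*(p_1,p_2,m) = 4·m/(4·p_1 + 5·p_2), x_2* = 5·m/(4·p_1 + 5·p_2).
Here 4·35.1 + 5·17.4 = 227.4, giving x_2* = 5.277.
At m' = 1080: x_2* = 23.7467. Change: 23.7467 − 5.277 = 18.4697.

Δx_2* = 18.4697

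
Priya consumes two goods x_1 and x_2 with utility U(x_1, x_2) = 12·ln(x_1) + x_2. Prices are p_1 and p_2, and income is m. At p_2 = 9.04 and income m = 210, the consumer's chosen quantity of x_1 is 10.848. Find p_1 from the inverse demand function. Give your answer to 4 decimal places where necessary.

MU_x_1 = 12/x_1, MU_x_2 = 1. Tangency: 12/x_1 = p_1/p_2.
So x_1*(p_1,p_2) = 12·p_2/p_1, independent of income; and x_2* = (m − 12·p_2)/p_2.
Set x_1* = 10.848 in the demand function and solve for p_1: p_1 = 10.

p_1 = 10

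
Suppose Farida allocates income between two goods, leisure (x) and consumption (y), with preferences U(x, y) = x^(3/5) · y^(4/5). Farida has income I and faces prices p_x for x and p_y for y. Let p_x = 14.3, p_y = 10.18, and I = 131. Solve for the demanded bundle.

Tangency: MRS = (3/4)·y/x = p_x/p_y.
Rearranging, p_y·y = (4/3)·p_x·x. Substituting into the budget gives p_x·x·(1 + (4/3)) = I.
Demand: x*(p_x,p_y,I) = 3/7·I/p_x and y* = 4/7·I/p_y.
At p_x=14.3, p_y=10.18, I=131: x* = 3/7·131/14.3 = 3.9261, y* = 7.3534.

x* = 3.9261, y* = 7.3534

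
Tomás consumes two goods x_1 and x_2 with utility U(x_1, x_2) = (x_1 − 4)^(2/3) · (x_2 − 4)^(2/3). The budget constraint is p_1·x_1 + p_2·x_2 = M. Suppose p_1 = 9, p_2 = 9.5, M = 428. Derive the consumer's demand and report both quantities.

x_1* = 23.6667, x_2* = 22.6316

Substituting into the budget: x_1* = 4 + 0.5·(M − 4·p_1 − 4·p_2)/p_1, and x_2* = 4 + 0.5·(…)/p_2.
Discretionary income = 428 − 4·9 − 4·9.5 = 354; x_1* = 4 + 0.5·354/9 = 23.6667; x_2* = 4 + 0.5·354/9.5 = 22.6316.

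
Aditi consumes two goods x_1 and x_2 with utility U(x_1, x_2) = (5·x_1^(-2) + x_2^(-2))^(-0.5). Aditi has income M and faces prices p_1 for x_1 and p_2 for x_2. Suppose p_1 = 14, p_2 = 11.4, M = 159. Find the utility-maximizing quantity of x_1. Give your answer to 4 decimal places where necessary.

x_1* = 7.5215

MU_x_1 ∝ 5·x_1^(-3), MU_x_2 ∝ x_2^(-3), so MRS = 5·(x_2/x_1)^(3) = p_1/p_2.
Solve for the ratio: x_2/x_1 = [(1/5)·p_1/p_2]^(1/3).
Substitute x_2 = (x_2/x_1)·x_1 into the budget: x_1* = M/(p_1 + p_2·(x_2/x_1)).
Numerically x_2/x_1 = 0.626255, so x_1* = 159/(14 + 11.4·0.626255) = 7.5215.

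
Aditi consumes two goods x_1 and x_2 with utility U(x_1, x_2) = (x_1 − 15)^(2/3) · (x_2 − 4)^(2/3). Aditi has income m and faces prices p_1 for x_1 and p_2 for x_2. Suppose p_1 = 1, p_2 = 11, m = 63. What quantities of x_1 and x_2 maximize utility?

x_1* = 17, x_2* = 4.1818

Let x_1' = x_1−15, x_2' = x_2−4. MRS = x_2'/x_1' = p_1/p_2.
Substituting into the budget: x_1* = 15 + 0.5·(m − 15·p_1 − 4·p_2)/p_1, and x_2* = 4 + 0.5·(…)/p_2.
Discretionary income = 63 − 15·1 − 4·11 = 4; x_1* = 15 + 0.5·4/1 = 17; x_2* = 4 + 0.5·4/11 = 4.1818.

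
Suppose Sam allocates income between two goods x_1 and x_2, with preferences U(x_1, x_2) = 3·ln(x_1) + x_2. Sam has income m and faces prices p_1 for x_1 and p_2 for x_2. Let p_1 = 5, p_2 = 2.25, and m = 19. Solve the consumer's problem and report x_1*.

MU_x_1 = 3/x_1, MU_x_2 = 1. Tangency: 3/x_1 = p_1/p_2.
So x_1*(p_1,p_2) = 3·p_2/p_1, independent of income; and x_2* = (m − 3·p_2)/p_2.
At the given prices: x_1* = 3·2.25/5 = 1.35.

x_1* = 1.35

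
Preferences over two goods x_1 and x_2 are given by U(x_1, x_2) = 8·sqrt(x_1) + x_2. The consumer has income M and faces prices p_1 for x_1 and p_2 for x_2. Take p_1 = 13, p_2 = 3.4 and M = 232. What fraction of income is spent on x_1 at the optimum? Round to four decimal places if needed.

share on x_1 = 0.0613

Solve: √x_1 = 4·p_2/p_1, so x_1*(p_1,p_2) = (4·p_2/p_1)², and x_2* = (M − p_1·x_1*)/p_2.
Plugging in: x_1* = (4·3.4/13)² = 1.0944, x_2* = 64.0507.
Expenditure on x_1: 13·1.0944 = 14.2277; share = 0.0613.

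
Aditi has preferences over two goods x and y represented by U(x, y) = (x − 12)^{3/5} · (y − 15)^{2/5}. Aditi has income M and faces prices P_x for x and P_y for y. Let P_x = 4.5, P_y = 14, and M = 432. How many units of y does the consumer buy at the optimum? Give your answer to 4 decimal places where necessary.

y* = 19.8

Let x' = x−12, y' = y−15. MRS = (3/2)·y'/x' = P_x/P_y.
After buying the subsistence bundle (12, 15), a share 0.6 of the remaining income goes to x: x* = 12 + 0.6·(M − 12P_x − 15P_y)/P_x.
Discretionary income = 432 − 12·4.5 − 15·14 = 168; y* = 15 + 0.4·168/14 = 19.8.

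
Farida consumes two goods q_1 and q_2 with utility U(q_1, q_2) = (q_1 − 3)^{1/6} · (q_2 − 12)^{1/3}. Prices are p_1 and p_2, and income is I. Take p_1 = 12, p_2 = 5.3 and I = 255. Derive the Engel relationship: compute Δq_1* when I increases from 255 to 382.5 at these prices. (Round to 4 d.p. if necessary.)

Δq_1* = 3.5417

Let q_1' = q_1−3, q_2' = q_2−12. MRS = (1/2)·q_2'/q_1' = p_1/p_2.
After buying the subsistence bundle (3, 12), a share 1/3 of the remaining income goes to q_1: q_1* = 3 + 1/3·(I − 3p_1 − 12p_2)/p_1.
Discretionary income = 255 − 3·12 − 12·5.3 = 155.4; q_1* = 3 + 1/3·155.4/12 = 7.3167.
At I' = 382.5: q_1* = 10.8583. Change: 10.8583 − 7.3167 = 3.5417.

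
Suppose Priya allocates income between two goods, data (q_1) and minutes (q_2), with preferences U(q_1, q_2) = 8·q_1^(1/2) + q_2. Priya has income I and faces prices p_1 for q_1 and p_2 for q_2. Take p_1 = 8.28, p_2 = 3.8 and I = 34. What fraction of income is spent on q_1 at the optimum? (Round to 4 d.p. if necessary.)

share on q_1 = 0.8207

MU_q_1 = 4/√q_1, MU_q_2 = 1. Tangency: 4/√q_1 = p_1/p_2.
Solve: √q_1 = 4·p_2/p_1, so q_1*(p_1,p_2) = (4·p_2/p_1)², and q_2* = (I − p_1·q_1*)/p_2.
Plugging in: q_1* = (4·3.8/8.28)² = 3.37, q_2* = 1.6044.
Expenditure on q_1: 8.28·3.37 = 27.9034; share = 0.8207.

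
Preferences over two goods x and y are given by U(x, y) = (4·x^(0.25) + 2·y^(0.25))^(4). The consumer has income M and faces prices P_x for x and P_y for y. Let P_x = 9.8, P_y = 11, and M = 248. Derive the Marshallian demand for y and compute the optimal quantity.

MU_x ∝ 4·x^(-0.75), MU_y ∝ 2·y^(-0.75), so MRS = 2·(y/x)^(0.75) = P_x/P_y.
Hence y/x = ((1/2)·P_x/P_y)^(1/(0.75)), i.e. raised to the 4/3 power.
Substitute y = (y/x)·x into the budget: x* = M/(P_x + P_y·(y/x)).
Numerically y/x = 0.340203, so x* = 248/(9.8 + 11·0.340203) = 18.3131 and y* = 0.340203·18.3131 = 6.2302.

y* = 6.2302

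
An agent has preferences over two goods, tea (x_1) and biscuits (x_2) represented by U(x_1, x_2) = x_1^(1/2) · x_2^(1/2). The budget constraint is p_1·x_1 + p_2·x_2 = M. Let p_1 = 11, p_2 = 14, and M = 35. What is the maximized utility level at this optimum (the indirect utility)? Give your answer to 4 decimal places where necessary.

V = 1.4102

Demand: x_1*(p_1,p_2,M) = 0.5·M/p_1 and x_2* = 0.5·M/p_2.
At p_1=11, p_2=14, M=35: x_1* = 0.5·35/11 = 1.5909, x_2* = 1.25.
Utility at the optimum: U(1.5909, 1.25) = 1.4102.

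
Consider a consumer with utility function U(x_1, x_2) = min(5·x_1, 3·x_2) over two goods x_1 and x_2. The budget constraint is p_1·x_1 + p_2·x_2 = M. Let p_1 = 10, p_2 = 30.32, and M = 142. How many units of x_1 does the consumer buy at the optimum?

x_1* = 2.3458

Leontief preferences: the optimum is at the kink where x_1/3 = x_2/5, i.e. x_2 = (5/3)·x_1.
Budget: p_1·x_1 + p_2·(5/3)·x_1 = M, so (3·p_1 + 5·p_2)·x_1 = 3·M.
Demand: x_1*(p_1,p_2,M) = 3·M/(3·p_1 + 5·p_2), x_2* = 5·M/(3·p_1 + 5·p_2).
Here 3·10 + 5·30.32 = 181.6, giving x_1* = 2.3458.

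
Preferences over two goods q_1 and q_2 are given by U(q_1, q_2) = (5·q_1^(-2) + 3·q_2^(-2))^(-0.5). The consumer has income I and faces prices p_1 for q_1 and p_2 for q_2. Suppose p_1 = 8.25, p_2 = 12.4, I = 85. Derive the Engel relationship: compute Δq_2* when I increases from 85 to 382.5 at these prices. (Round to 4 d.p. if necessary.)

From the CES first-order condition, (5/3)·(q_2/q_1)^(3) = p_1/p_2.
Solve for the ratio: q_2/q_1 = [(3/5)·p_1/p_2]^(1/3).
With the ratio pinned down, the budget gives q_1* = I/(p_1 + p_2·(q_2/q_1)) and q_2* = (q_2/q_1)·q_1*.
Numerically q_2/q_1 = 0.736311, so q_1* = 85/(8.25 + 12.4·0.736311) = 4.8906 and q_2* = 0.736311·4.8906 = 3.601.
At I' = 382.5: q_2* = 16.2045. Change: 16.2045 − 3.601 = 12.6035.

Δq_2* = 12.6035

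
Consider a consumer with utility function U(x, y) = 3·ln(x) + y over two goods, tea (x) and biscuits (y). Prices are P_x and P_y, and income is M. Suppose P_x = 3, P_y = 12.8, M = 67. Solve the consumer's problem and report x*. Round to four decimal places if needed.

x* = 12.8

Set MRS = P_x/P_y: (3/x)/1 = P_x/P_y.
So x*(P_x,P_y) = 3·P_y/P_x, independent of income; and y* = (M − 3·P_y)/P_y.
At the given prices: x* = 3·12.8/3 = 12.8.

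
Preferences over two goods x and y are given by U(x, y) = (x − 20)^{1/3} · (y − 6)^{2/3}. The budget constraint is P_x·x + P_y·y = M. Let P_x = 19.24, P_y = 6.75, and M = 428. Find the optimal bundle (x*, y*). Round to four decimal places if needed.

x* = 20.0468, y* = 6.2667

Discretionary income = 428 − 20·19.24 − 6·6.75 = 2.7; x* = 20 + 1/3·2.7/19.24 = 20.0468; y* = 6 + 2/3·2.7/6.75 = 6.2667.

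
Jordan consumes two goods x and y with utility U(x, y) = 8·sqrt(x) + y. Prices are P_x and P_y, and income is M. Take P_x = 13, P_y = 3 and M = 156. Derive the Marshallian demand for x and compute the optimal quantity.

Utility is quasi-linear in y; the FOC for x is 4/√x = P_x/P_y.
Solve: √x = 4·P_y/P_x, so x*(P_x,P_y) = (4·P_y/P_x)², and y* = (M − P_x·x*)/P_y.
Plugging in: x* = (4·3/13)² = 0.8521.

x* = 0.8521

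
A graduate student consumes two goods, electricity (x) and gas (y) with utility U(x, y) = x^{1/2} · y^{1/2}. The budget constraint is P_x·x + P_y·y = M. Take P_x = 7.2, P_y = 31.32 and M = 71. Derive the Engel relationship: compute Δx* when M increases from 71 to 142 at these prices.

Δx* = 4.9306

MU_x/MU_y = (0.5·y)/(0.5·x); tangency sets this equal to P_x/P_y.
So 0.5·P_y·y = 0.5·P_x·x; combined with the budget, a share 0.5 of income goes to x.
Demand: x*(P_x,P_y,M) = 0.5·M/P_x and y* = 0.5·M/P_y.
At P_x=7.2, P_y=31.32, M=71: x* = 0.5·71/7.2 = 4.9306.
At M' = 142: x* = 9.8611. Change: 9.8611 − 4.9306 = 4.9306.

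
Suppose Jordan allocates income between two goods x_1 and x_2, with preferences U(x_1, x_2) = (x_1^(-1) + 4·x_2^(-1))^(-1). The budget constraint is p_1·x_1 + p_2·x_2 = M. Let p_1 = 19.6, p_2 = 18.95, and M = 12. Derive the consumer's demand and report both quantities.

With the ratio pinned down, the budget gives x_1* = M/(p_1 + p_2·(x_2/x_1)) and x_2* = (x_2/x_1)·x_1*.
Numerically x_2/x_1 = 2.034012, so x_1* = 12/(19.6 + 18.95·2.034012) = 0.2064 and x_2* = 2.034012·0.2064 = 0.4198.

x_1* = 0.2064, x_2* = 0.4198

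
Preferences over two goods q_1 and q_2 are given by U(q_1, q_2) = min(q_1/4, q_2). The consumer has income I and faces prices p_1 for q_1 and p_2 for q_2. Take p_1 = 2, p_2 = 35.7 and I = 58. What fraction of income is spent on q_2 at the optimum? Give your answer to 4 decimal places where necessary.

share on q_2 = 0.8169

Demand: q_1*(p_1,p_2,I) = 4·I/(4·p_1 + p_2), q_2* = I/(4·p_1 + p_2).
Here 4·2 + 35.7 = 43.7, giving q_1* = 5.3089 and q_2* = 1.3272.
Expenditure on q_2: 35.7·1.3272 = 47.3822; share = 0.8169.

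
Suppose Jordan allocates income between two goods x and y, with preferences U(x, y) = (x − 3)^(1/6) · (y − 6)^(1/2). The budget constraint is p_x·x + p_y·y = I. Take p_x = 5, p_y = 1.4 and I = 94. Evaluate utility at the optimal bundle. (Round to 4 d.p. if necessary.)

Let x' = x−3, y' = y−6. MRS = (1/3)·y'/x' = p_x/p_y.
Substituting into the budget: x* = 3 + 0.25·(I − 3·p_x − 6·p_y)/p_x, and y* = 6 + 0.75·(…)/p_y.
Discretionary income = 94 − 3·5 − 6·1.4 = 70.6; x* = 3 + 0.25·70.6/5 = 6.53; y* = 6 + 0.75·70.6/1.4 = 43.8214.
Utility at the optimum: U(6.53, 43.8214) = 7.5887.

V = 7.5887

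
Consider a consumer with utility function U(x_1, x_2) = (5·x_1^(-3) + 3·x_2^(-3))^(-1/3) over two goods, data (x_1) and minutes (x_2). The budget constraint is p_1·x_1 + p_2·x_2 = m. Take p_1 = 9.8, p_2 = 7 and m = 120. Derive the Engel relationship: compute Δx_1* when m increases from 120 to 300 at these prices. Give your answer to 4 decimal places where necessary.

MU_x_1 ∝ 5·x_1^(-4), MU_x_2 ∝ 3·x_2^(-4), so MRS = (5/3)·(x_2/x_1)^(4) = p_1/p_2.
Solve for the ratio: x_2/x_1 = [(3/5)·p_1/p_2]^(0.25).
With the ratio pinned down, the budget gives x_1* = m/(p_1 + p_2·(x_2/x_1)) and x_2* = (x_2/x_1)·x_1*.
Numerically x_2/x_1 = 0.957348, so x_1* = 120/(9.8 + 7·0.957348) = 7.2721.
At m' = 300: x_1* = 18.1802. Change: 18.1802 − 7.2721 = 10.9081.

Δx_1* = 10.9081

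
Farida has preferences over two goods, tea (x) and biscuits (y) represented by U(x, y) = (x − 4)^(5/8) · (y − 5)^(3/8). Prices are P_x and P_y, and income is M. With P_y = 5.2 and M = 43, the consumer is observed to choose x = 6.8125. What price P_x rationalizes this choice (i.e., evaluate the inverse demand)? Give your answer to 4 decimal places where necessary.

P_x = 2

This is Cobb-Douglas in (x−4, y−5): tangency gives 0.625·P_y·(y−5) = 0.375·P_x·(x−4).
Substituting into the budget: x* = 4 + 0.625·(M − 4·P_x − 5·P_y)/P_x, and y* = 5 + 0.375·(…)/P_y.
Set x* = 6.8125 in the demand function and solve for P_x: P_x = 2.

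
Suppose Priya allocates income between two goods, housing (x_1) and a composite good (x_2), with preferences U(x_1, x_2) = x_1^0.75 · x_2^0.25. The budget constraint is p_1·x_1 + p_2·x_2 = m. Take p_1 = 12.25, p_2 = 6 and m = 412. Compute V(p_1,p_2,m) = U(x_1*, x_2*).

Demand: x_1*(p_1,p_2,m) = 0.75·m/p_1 and x_2* = 0.25·m/p_2.
At p_1=12.25, p_2=6, m=412: x_1* = 0.75·412/12.25 = 25.2245, x_2* = 17.1667.
Utility at the optimum: U(25.2245, 17.1667) = 22.9107.

V = 22.9107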